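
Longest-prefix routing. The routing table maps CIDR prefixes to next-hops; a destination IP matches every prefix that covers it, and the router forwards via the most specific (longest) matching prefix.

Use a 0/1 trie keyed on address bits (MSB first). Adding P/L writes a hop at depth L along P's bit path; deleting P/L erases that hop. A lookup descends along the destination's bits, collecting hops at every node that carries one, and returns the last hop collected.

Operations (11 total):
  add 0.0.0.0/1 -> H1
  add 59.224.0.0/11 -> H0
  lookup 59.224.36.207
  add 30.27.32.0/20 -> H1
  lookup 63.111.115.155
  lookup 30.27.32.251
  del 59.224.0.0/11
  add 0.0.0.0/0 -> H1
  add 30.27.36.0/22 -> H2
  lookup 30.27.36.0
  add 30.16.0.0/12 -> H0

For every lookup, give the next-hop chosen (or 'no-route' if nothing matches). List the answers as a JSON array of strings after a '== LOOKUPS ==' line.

Apply in order:
  + 0.0.0.0/1 (H1) depth=1
  + 59.224.0.0/11 (H0) depth=11
  lookup 59.224.36.207: bits 00111011111 walk d0:-→d1:H1→d2:-→d3:-→d4:-→d5:-→d6:-→d7:-→d8:-→d9:-→d10:-→d11:H0 -> H0
  + 30.27.32.0/20 (H1) depth=20
  lookup 63.111.115.155: bits 00111 walk d0:-→d1:H1→d2:-→d3:-→d4:-→d5:- -> H1
  lookup 30.27.32.251: bits 00011110000110110010 walk d0:-→d1:H1→d2:-→d3:-→d4:-→d5:-→d6:-→d7:-→d8:-→d9:-→d10:-→d11:-→d12:-→d13:-→d14:-→d15:-→d16:-→d17:-→d18:-→d19:-→d20:H1 -> H1
  del 59.224.0.0/11 (clear depth 11)
  + 0.0.0.0/0 (H1) depth=0
  + 30.27.36.0/22 (H2) depth=22
  lookup 30.27.36.0: bits 0001111000011011001001 walk d0:H1→d1:H1→d2:-→d3:-→d4:-→d5:-→d6:-→d7:-→d8:-→d9:-→d10:-→d11:-→d12:-→d13:-→d14:-→d15:-→d16:-→d17:-→d18:-→d19:-→d20:H1→d21:-→d22:H2 -> H2
  + 30.16.0.0/12 (H0) depth=12

== LOOKUPS ==
["H0","H1","H1","H2"]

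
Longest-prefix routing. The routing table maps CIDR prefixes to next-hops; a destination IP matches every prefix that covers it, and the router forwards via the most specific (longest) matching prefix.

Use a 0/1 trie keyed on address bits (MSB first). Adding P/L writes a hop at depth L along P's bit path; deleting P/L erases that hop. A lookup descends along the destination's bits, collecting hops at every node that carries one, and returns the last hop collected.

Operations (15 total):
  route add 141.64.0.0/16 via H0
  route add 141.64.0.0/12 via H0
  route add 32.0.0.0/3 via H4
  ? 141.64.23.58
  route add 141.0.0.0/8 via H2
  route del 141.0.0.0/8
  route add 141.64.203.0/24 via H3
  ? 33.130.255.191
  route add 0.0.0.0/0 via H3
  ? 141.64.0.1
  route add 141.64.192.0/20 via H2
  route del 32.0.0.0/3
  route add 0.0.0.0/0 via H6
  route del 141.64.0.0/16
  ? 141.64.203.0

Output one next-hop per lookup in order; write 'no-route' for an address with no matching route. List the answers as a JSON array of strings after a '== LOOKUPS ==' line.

Trace:
  add 141.64.0.0/16 -> H0 at depth 16
  add 141.64.0.0/12 -> H0 at depth 12
  add 32.0.0.0/3 -> H4 at depth 3
  lookup 141.64.23.58: bits 1000110101000000 walk d0:-→d1:-→d2:-→d3:-→d4:-→d5:-→d6:-→d7:-→d8:-→d9:-→d10:-→d11:-→d12:H0→d13:-→d14:-→d15:-→d16:H0 -> H0
  add 141.0.0.0/8 -> H2 at depth 8
  - 141.0.0.0/8 clear@8
  add 141.64.203.0/24 -> H3 at depth 24
  lookup 33.130.255.191: bits 001 walk d0:-→d1:-→d2:-→d3:H4 -> H4
  add 0.0.0.0/0 -> H3 at depth 0
  lookup 141.64.0.1: bits 1000110101000000 walk d0:H3→d1:-→d2:-→d3:-→d4:-→d5:-→d6:-→d7:-→d8:-→d9:-→d10:-→d11:-→d12:H0→d13:-→d14:-→d15:-→d16:H0 -> H0
  add 141.64.192.0/20 -> H2 at depth 20
  - 32.0.0.0/3 clear@3
  add 0.0.0.0/0 -> H6 at depth 0
  - 141.64.0.0/16 clear@16
  lookup 141.64.203.0: bits 100011010100000011001011 walk d0:H6→d1:-→d2:-→d3:-→d4:-→d5:-→d6:-→d7:-→d8:-→d9:-→d10:-→d11:-→d12:H0→d13:-→d14:-→d15:-→d16:-→d17:-→d18:-→d19:-→d20:H2→d21:-→d22:-→d23:-→d24:H3 -> H3

== LOOKUPS ==
["H0","H4","H0","H3"]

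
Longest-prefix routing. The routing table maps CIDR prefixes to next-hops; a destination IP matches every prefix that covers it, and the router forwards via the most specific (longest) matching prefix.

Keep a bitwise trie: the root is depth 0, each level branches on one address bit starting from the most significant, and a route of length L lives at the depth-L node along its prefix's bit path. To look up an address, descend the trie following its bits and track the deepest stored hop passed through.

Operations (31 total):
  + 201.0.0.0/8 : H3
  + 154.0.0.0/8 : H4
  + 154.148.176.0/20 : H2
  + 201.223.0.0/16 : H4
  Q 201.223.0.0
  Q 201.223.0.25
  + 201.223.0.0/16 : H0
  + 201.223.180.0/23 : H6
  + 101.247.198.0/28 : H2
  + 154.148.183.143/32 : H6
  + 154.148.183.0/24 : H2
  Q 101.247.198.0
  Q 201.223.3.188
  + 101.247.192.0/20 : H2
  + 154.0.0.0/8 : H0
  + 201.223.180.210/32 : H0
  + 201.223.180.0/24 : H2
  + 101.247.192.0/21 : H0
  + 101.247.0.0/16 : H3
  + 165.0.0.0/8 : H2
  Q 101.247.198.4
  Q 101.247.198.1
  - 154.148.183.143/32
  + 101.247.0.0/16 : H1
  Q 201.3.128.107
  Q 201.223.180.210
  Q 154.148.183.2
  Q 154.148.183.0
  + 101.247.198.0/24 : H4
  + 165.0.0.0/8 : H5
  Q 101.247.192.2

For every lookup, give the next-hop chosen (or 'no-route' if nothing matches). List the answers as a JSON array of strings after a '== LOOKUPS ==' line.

Trace:
  + 201.0.0.0/8 (H3) depth=8
  + 154.0.0.0/8 (H4) depth=8
  + 154.148.176.0/20 (H2) depth=20
  + 201.223.0.0/16 (H4) depth=16
  Q 201.223.0.0: descend 1100100111011111 ; hops seen [H3,H4] ; pick H4
  Q 201.223.0.25: descend 1100100111011111 ; hops seen [H3,H4] ; pick H4
  + 201.223.0.0/16 (H0) depth=16
  + 201.223.180.0/23 (H6) depth=23
  + 101.247.198.0/28 (H2) depth=28
  + 154.148.183.143/32 (H6) depth=32
  + 154.148.183.0/24 (H2) depth=24
  Q 101.247.198.0: descend 0110010111110111110001100000 ; hops seen [H2] ; pick H2
  Q 201.223.3.188: descend 1100100111011111 ; hops seen [H3,H0] ; pick H0
  + 101.247.192.0/20 (H2) depth=20
  + 154.0.0.0/8 (H0) depth=8
  + 201.223.180.210/32 (H0) depth=32
  + 201.223.180.0/24 (H2) depth=24
  + 101.247.192.0/21 (H0) depth=21
  + 101.247.0.0/16 (H3) depth=16
  + 165.0.0.0/8 (H2) depth=8
  Q 101.247.198.4: descend 0110010111110111110001100000 ; hops seen [H3,H2,H0,H2] ; pick H2
  Q 101.247.198.1: descend 0110010111110111110001100000 ; hops seen [H3,H2,H0,H2] ; pick H2
  - 154.148.183.143/32 clear@32
  + 101.247.0.0/16 (H1) depth=16
  Q 201.3.128.107: descend 11001001 ; hops seen [H3] ; pick H3
  Q 201.223.180.210: descend 11001001110111111011010011010010 ; hops seen [H3,H0,H6,H2,H0] ; pick H0
  Q 154.148.183.2: descend 100110101001010010110111 ; hops seen [H0,H2,H2] ; pick H2
  Q 154.148.183.0: descend 100110101001010010110111 ; hops seen [H0,H2,H2] ; pick H2
  + 101.247.198.0/24 (H4) depth=24
  + 165.0.0.0/8 (H5) depth=8
  Q 101.247.192.2: descend 011001011111011111000 ; hops seen [H1,H2,H0] ; pick H0

== LOOKUPS ==
["H4","H4","H2","H0","H2","H2","H3","H0","H2","H2","H0"]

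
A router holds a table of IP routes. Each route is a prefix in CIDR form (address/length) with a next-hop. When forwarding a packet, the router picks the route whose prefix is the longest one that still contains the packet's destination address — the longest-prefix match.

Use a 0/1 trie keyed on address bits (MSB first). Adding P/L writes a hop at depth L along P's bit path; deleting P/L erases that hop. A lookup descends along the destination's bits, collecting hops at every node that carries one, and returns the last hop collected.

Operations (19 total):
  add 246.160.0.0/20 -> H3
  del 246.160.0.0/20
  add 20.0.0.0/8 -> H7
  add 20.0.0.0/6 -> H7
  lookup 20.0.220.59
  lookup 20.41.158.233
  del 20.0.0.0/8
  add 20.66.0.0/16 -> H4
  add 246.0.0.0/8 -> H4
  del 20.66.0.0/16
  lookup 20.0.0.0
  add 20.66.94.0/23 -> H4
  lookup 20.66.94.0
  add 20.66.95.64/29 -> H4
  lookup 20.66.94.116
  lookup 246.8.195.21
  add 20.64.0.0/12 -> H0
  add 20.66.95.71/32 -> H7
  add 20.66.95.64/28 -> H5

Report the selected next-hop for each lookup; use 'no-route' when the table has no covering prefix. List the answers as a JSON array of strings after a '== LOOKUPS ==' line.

Process each operation:
  add 246.160.0.0/20 -> H3 at depth 20
  del 246.160.0.0/20 (clear depth 20)
  add 20.0.0.0/8 -> H7 at depth 8
  add 20.0.0.0/6 -> H7 at depth 6
  Q 20.0.220.59: descend 00010100 ; hops seen [H7,H7] ; pick H7
  Q 20.41.158.233: descend 00010100 ; hops seen [H7,H7] ; pick H7
  del 20.0.0.0/8 (clear depth 8)
  add 20.66.0.0/16 -> H4 at depth 16
  add 246.0.0.0/8 -> H4 at depth 8
  del 20.66.0.0/16 (clear depth 16)
  Q 20.0.0.0: descend 000101000 ; hops seen [H7] ; pick H7
  add 20.66.94.0/23 -> H4 at depth 23
  Q 20.66.94.0: descend 00010100010000100101111 ; hops seen [H7,H4] ; pick H4
  add 20.66.95.64/29 -> H4 at depth 29
  Q 20.66.94.116: descend 00010100010000100101111 ; hops seen [H7,H4] ; pick H4
  Q 246.8.195.21: descend 11110110 ; hops seen [H4] ; pick H4
  add 20.64.0.0/12 -> H0 at depth 12
  add 20.66.95.71/32 -> H7 at depth 32
  add 20.66.95.64/28 -> H5 at depth 28

== LOOKUPS ==
["H7","H7","H7","H4","H4","H4"]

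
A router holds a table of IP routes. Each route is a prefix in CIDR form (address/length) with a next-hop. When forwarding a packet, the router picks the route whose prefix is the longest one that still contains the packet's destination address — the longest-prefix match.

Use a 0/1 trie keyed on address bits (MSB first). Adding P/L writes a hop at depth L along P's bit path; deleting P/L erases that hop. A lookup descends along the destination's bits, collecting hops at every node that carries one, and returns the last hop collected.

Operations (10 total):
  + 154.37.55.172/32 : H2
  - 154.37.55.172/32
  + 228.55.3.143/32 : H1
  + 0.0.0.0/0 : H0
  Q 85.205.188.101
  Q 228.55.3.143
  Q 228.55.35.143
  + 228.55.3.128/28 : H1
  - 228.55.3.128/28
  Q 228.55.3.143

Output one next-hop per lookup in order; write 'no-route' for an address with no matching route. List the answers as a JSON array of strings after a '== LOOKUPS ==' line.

Apply in order:
  + 154.37.55.172/32 (H2) depth=32
  del 154.37.55.172/32 (clear depth 32)
  + 228.55.3.143/32 (H1) depth=32
  + 0.0.0.0/0 (H0) depth=0
  Q 85.205.188.101: descend ε ; hops seen [H0] ; pick H0
  Q 228.55.3.143: descend 11100100001101110000001110001111 ; hops seen [H0,H1] ; pick H1
  Q 228.55.35.143: descend 111001000011011100 ; hops seen [H0] ; pick H0
  + 228.55.3.128/28 (H1) depth=28
  del 228.55.3.128/28 (clear depth 28)
  Q 228.55.3.143: descend 11100100001101110000001110001111 ; hops seen [H0,H1] ; pick H1

== LOOKUPS ==
["H0","H1","H0","H1"]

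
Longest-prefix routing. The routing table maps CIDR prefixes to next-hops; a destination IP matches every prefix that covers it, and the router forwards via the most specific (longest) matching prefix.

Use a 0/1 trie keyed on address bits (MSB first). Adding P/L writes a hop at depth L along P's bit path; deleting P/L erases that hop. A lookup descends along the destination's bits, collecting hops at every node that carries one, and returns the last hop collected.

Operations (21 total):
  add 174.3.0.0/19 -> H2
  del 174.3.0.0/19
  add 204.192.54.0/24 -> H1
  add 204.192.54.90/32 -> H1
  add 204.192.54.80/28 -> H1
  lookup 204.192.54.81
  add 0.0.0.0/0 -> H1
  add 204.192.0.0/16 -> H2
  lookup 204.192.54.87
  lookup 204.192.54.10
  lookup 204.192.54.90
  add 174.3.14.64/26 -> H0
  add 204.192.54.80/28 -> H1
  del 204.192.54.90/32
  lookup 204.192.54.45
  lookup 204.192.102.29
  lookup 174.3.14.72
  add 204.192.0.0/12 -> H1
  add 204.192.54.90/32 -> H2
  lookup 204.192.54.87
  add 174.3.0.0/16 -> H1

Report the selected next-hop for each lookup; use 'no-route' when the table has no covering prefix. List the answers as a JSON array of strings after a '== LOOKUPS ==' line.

Process each operation:
  add 174.3.0.0/19 -> H2 at depth 19
  - 174.3.0.0/19 clear@19
  add 204.192.54.0/24 -> H1 at depth 24
  add 204.192.54.90/32 -> H1 at depth 32
  add 204.192.54.80/28 -> H1 at depth 28
  ? 204.192.54.81  path d0:-→d1:-→d2:-→d3:-→d4:-→d5:-→d6:-→d7:-→d8:-→d9:-→d10:-→d11:-→d12:-→d13:-→d14:-→d15:-→d16:-→d17:-→d18:-→d19:-→d20:-→d21:-→d22:-→d23:-→d24:H1→d25:-→d26:-→d27:-→d28:H1  best=H1
  add 0.0.0.0/0 -> H1 at depth 0
  add 204.192.0.0/16 -> H2 at depth 16
  ? 204.192.54.87  path d0:H1→d1:-→d2:-→d3:-→d4:-→d5:-→d6:-→d7:-→d8:-→d9:-→d10:-→d11:-→d12:-→d13:-→d14:-→d15:-→d16:H2→d17:-→d18:-→d19:-→d20:-→d21:-→d22:-→d23:-→d24:H1→d25:-→d26:-→d27:-→d28:H1  best=H1
  ? 204.192.54.10  path d0:H1→d1:-→d2:-→d3:-→d4:-→d5:-→d6:-→d7:-→d8:-→d9:-→d10:-→d11:-→d12:-→d13:-→d14:-→d15:-→d16:H2→d17:-→d18:-→d19:-→d20:-→d21:-→d22:-→d23:-→d24:H1→d25:-  best=H1
  ? 204.192.54.90  path d0:H1→d1:-→d2:-→d3:-→d4:-→d5:-→d6:-→d7:-→d8:-→d9:-→d10:-→d11:-→d12:-→d13:-→d14:-→d15:-→d16:H2→d17:-→d18:-→d19:-→d20:-→d21:-→d22:-→d23:-→d24:H1→d25:-→d26:-→d27:-→d28:H1→d29:-→d30:-→d31:-→d32:H1  best=H1
  add 174.3.14.64/26 -> H0 at depth 26
  add 204.192.54.80/28 -> H1 at depth 28
  - 204.192.54.90/32 clear@32
  ? 204.192.54.45  path d0:H1→d1:-→d2:-→d3:-→d4:-→d5:-→d6:-→d7:-→d8:-→d9:-→d10:-→d11:-→d12:-→d13:-→d14:-→d15:-→d16:H2→d17:-→d18:-→d19:-→d20:-→d21:-→d22:-→d23:-→d24:H1→d25:-  best=H1
  ? 204.192.102.29  path d0:H1→d1:-→d2:-→d3:-→d4:-→d5:-→d6:-→d7:-→d8:-→d9:-→d10:-→d11:-→d12:-→d13:-→d14:-→d15:-→d16:H2→d17:-  best=H2
  ? 174.3.14.72  path d0:H1→d1:-→d2:-→d3:-→d4:-→d5:-→d6:-→d7:-→d8:-→d9:-→d10:-→d11:-→d12:-→d13:-→d14:-→d15:-→d16:-→d17:-→d18:-→d19:-→d20:-→d21:-→d22:-→d23:-→d24:-→d25:-→d26:H0  best=H0
  add 204.192.0.0/12 -> H1 at depth 12
  add 204.192.54.90/32 -> H2 at depth 32
  ? 204.192.54.87  path d0:H1→d1:-→d2:-→d3:-→d4:-→d5:-→d6:-→d7:-→d8:-→d9:-→d10:-→d11:-→d12:H1→d13:-→d14:-→d15:-→d16:H2→d17:-→d18:-→d19:-→d20:-→d21:-→d22:-→d23:-→d24:H1→d25:-→d26:-→d27:-→d28:H1  best=H1
  add 174.3.0.0/16 -> H1 at depth 16

== LOOKUPS ==
["H1","H1","H1","H1","H1","H2","H0","H1"]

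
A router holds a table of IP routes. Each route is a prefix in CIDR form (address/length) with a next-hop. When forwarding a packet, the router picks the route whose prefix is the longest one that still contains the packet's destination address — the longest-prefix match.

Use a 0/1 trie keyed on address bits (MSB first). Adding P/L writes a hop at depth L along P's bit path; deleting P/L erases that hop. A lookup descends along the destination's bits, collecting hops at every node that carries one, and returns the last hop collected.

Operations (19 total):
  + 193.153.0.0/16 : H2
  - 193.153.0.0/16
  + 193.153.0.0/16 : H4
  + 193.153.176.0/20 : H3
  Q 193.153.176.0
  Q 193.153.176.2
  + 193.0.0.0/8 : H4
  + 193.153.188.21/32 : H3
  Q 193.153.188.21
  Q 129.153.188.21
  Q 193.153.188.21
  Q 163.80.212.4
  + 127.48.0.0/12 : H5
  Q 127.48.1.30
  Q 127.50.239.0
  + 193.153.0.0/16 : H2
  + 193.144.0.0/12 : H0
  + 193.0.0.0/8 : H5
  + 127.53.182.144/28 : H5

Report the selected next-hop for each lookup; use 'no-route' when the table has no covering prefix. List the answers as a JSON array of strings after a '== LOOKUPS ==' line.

Trace:
  + 193.153.0.0/16 (H2) depth=16
  - 193.153.0.0/16 clear@16
  + 193.153.0.0/16 (H4) depth=16
  + 193.153.176.0/20 (H3) depth=20
  lookup 193.153.176.0: bits 11000001100110011011 walk d0:-→d1:-→d2:-→d3:-→d4:-→d5:-→d6:-→d7:-→d8:-→d9:-→d10:-→d11:-→d12:-→d13:-→d14:-→d15:-→d16:H4→d17:-→d18:-→d19:-→d20:H3 -> H3
  lookup 193.153.176.2: bits 11000001100110011011 walk d0:-→d1:-→d2:-→d3:-→d4:-→d5:-→d6:-→d7:-→d8:-→d9:-→d10:-→d11:-→d12:-→d13:-→d14:-→d15:-→d16:H4→d17:-→d18:-→d19:-→d20:H3 -> H3
  + 193.0.0.0/8 (H4) depth=8
  + 193.153.188.21/32 (H3) depth=32
  lookup 193.153.188.21: bits 11000001100110011011110000010101 walk d0:-→d1:-→d2:-→d3:-→d4:-→d5:-→d6:-→d7:-→d8:H4→d9:-→d10:-→d11:-→d12:-→d13:-→d14:-→d15:-→d16:H4→d17:-→d18:-→d19:-→d20:H3→d21:-→d22:-→d23:-→d24:-→d25:-→d26:-→d27:-→d28:-→d29:-→d30:-→d31:-→d32:H3 -> H3
  lookup 129.153.188.21: bits 1 walk d0:-→d1:- -> no-route
  lookup 193.153.188.21: bits 11000001100110011011110000010101 walk d0:-→d1:-→d2:-→d3:-→d4:-→d5:-→d6:-→d7:-→d8:H4→d9:-→d10:-→d11:-→d12:-→d13:-→d14:-→d15:-→d16:H4→d17:-→d18:-→d19:-→d20:H3→d21:-→d22:-→d23:-→d24:-→d25:-→d26:-→d27:-→d28:-→d29:-→d30:-→d31:-→d32:H3 -> H3
  lookup 163.80.212.4: bits 1 walk d0:-→d1:- -> no-route
  + 127.48.0.0/12 (H5) depth=12
  lookup 127.48.1.30: bits 011111110011 walk d0:-→d1:-→d2:-→d3:-→d4:-→d5:-→d6:-→d7:-→d8:-→d9:-→d10:-→d11:-→d12:H5 -> H5
  lookup 127.50.239.0: bits 011111110011 walk d0:-→d1:-→d2:-→d3:-→d4:-→d5:-→d6:-→d7:-→d8:-→d9:-→d10:-→d11:-→d12:H5 -> H5
  + 193.153.0.0/16 (H2) depth=16
  + 193.144.0.0/12 (H0) depth=12
  + 193.0.0.0/8 (H5) depth=8
  + 127.53.182.144/28 (H5) depth=28

== LOOKUPS ==
["H3","H3","H3","no-route","H3","no-route","H5","H5"]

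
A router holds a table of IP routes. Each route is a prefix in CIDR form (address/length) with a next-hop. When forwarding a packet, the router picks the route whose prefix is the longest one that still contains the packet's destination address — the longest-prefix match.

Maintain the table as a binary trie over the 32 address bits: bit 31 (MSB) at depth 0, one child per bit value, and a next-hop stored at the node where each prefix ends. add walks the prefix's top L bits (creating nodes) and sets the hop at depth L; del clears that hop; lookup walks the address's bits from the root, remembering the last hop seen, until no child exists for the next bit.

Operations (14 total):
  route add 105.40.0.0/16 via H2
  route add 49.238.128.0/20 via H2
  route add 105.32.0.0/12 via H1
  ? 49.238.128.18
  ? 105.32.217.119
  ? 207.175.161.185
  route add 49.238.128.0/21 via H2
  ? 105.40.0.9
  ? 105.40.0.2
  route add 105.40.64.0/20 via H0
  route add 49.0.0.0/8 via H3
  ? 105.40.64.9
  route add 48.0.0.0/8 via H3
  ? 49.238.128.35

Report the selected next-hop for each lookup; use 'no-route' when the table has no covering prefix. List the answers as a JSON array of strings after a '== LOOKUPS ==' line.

Process each operation:
  add 105.40.0.0/16 -> H2 at depth 16
  add 49.238.128.0/20 -> H2 at depth 20
  add 105.32.0.0/12 -> H1 at depth 12
  lookup 49.238.128.18: bits 00110001111011101000 walk d0:-→d1:-→d2:-→d3:-→d4:-→d5:-→d6:-→d7:-→d8:-→d9:-→d10:-→d11:-→d12:-→d13:-→d14:-→d15:-→d16:-→d17:-→d18:-→d19:-→d20:H2 -> H2
  lookup 105.32.217.119: bits 011010010010 walk d0:-→d1:-→d2:-→d3:-→d4:-→d5:-→d6:-→d7:-→d8:-→d9:-→d10:-→d11:-→d12:H1 -> H1
  lookup 207.175.161.185: bits ε walk d0:- -> no-route
  add 49.238.128.0/21 -> H2 at depth 21
  lookup 105.40.0.9: bits 0110100100101000 walk d0:-→d1:-→d2:-→d3:-→d4:-→d5:-→d6:-→d7:-→d8:-→d9:-→d10:-→d11:-→d12:H1→d13:-→d14:-→d15:-→d16:H2 -> H2
  lookup 105.40.0.2: bits 0110100100101000 walk d0:-→d1:-→d2:-→d3:-→d4:-→d5:-→d6:-→d7:-→d8:-→d9:-→d10:-→d11:-→d12:H1→d13:-→d14:-→d15:-→d16:H2 -> H2
  add 105.40.64.0/20 -> H0 at depth 20
  add 49.0.0.0/8 -> H3 at depth 8
  lookup 105.40.64.9: bits 01101001001010000100 walk d0:-→d1:-→d2:-→d3:-→d4:-→d5:-→d6:-→d7:-→d8:-→d9:-→d10:-→d11:-→d12:H1→d13:-→d14:-→d15:-→d16:H2→d17:-→d18:-→d19:-→d20:H0 -> H0
  add 48.0.0.0/8 -> H3 at depth 8
  lookup 49.238.128.35: bits 001100011110111010000 walk d0:-→d1:-→d2:-→d3:-→d4:-→d5:-→d6:-→d7:-→d8:H3→d9:-→d10:-→d11:-→d12:-→d13:-→d14:-→d15:-→d16:-→d17:-→d18:-→d19:-→d20:H2→d21:H2 -> H2

== LOOKUPS ==
["H2","H1","no-route","H2","H2","H0","H2"]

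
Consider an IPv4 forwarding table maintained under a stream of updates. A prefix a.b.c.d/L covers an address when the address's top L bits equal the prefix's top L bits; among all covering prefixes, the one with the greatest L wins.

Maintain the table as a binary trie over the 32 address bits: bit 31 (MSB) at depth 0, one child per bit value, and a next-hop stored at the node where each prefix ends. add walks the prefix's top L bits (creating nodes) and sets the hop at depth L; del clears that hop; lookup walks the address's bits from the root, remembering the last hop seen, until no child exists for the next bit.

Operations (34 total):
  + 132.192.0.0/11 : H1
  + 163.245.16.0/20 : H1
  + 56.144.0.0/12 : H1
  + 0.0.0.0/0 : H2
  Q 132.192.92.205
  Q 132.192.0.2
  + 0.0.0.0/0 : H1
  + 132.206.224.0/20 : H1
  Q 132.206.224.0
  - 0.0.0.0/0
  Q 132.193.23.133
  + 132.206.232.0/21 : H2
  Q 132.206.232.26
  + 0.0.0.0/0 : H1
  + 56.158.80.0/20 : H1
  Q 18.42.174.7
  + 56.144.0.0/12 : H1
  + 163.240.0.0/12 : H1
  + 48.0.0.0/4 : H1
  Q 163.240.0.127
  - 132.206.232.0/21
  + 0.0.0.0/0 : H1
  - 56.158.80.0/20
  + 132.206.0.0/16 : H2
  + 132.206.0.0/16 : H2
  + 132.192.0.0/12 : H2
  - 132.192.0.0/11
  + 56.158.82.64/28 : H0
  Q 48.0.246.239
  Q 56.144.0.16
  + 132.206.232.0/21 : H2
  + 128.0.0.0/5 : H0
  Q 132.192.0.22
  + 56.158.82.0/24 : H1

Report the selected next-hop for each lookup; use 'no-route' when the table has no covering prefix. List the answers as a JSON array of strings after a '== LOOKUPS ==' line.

Apply in order:
  + 132.192.0.0/11 (H1) depth=11
  + 163.245.16.0/20 (H1) depth=20
  + 56.144.0.0/12 (H1) depth=12
  + 0.0.0.0/0 (H2) depth=0
  lookup 132.192.92.205: bits 10000100110 walk d0:H2→d1:-→d2:-→d3:-→d4:-→d5:-→d6:-→d7:-→d8:-→d9:-→d10:-→d11:H1 -> H1
  lookup 132.192.0.2: bits 10000100110 walk d0:H2→d1:-→d2:-→d3:-→d4:-→d5:-→d6:-→d7:-→d8:-→d9:-→d10:-→d11:H1 -> H1
  + 0.0.0.0/0 (H1) depth=0
  + 132.206.224.0/20 (H1) depth=20
  lookup 132.206.224.0: bits 10000100110011101110 walk d0:H1→d1:-→d2:-→d3:-→d4:-→d5:-→d6:-→d7:-→d8:-→d9:-→d10:-→d11:H1→d12:-→d13:-→d14:-→d15:-→d16:-→d17:-→d18:-→d19:-→d20:H1 -> H1
  del 0.0.0.0/0 (clear depth 0)
  lookup 132.193.23.133: bits 100001001100 walk d0:-→d1:-→d2:-→d3:-→d4:-→d5:-→d6:-→d7:-→d8:-→d9:-→d10:-→d11:H1→d12:- -> H1
  + 132.206.232.0/21 (H2) depth=21
  lookup 132.206.232.26: bits 100001001100111011101 walk d0:-→d1:-→d2:-→d3:-→d4:-→d5:-→d6:-→d7:-→d8:-→d9:-→d10:-→d11:H1→d12:-→d13:-→d14:-→d15:-→d16:-→d17:-→d18:-→d19:-→d20:H1→d21:H2 -> H2
  + 0.0.0.0/0 (H1) depth=0
  + 56.158.80.0/20 (H1) depth=20
  lookup 18.42.174.7: bits 00 walk d0:H1→d1:-→d2:- -> H1
  + 56.144.0.0/12 (H1) depth=12
  + 163.240.0.0/12 (H1) depth=12
  + 48.0.0.0/4 (H1) depth=4
  lookup 163.240.0.127: bits 1010001111110 walk d0:H1→d1:-→d2:-→d3:-→d4:-→d5:-→d6:-→d7:-→d8:-→d9:-→d10:-→d11:-→d12:H1→d13:- -> H1
  del 132.206.232.0/21 (clear depth 21)
  + 0.0.0.0/0 (H1) depth=0
  del 56.158.80.0/20 (clear depth 20)
  + 132.206.0.0/16 (H2) depth=16
  + 132.206.0.0/16 (H2) depth=16
  + 132.192.0.0/12 (H2) depth=12
  del 132.192.0.0/11 (clear depth 11)
  + 56.158.82.64/28 (H0) depth=28
  lookup 48.0.246.239: bits 0011 walk d0:H1→d1:-→d2:-→d3:-→d4:H1 -> H1
  lookup 56.144.0.16: bits 001110001001 walk d0:H1→d1:-→d2:-→d3:-→d4:H1→d5:-→d6:-→d7:-→d8:-→d9:-→d10:-→d11:-→d12:H1 -> H1
  + 132.206.232.0/21 (H2) depth=21
  + 128.0.0.0/5 (H0) depth=5
  lookup 132.192.0.22: bits 100001001100 walk d0:H1→d1:-→d2:-→d3:-→d4:-→d5:H0→d6:-→d7:-→d8:-→d9:-→d10:-→d11:-→d12:H2 -> H2
  + 56.158.82.0/24 (H1) depth=24

== LOOKUPS ==
["H1","H1","H1","H1","H2","H1","H1","H1","H1","H2"]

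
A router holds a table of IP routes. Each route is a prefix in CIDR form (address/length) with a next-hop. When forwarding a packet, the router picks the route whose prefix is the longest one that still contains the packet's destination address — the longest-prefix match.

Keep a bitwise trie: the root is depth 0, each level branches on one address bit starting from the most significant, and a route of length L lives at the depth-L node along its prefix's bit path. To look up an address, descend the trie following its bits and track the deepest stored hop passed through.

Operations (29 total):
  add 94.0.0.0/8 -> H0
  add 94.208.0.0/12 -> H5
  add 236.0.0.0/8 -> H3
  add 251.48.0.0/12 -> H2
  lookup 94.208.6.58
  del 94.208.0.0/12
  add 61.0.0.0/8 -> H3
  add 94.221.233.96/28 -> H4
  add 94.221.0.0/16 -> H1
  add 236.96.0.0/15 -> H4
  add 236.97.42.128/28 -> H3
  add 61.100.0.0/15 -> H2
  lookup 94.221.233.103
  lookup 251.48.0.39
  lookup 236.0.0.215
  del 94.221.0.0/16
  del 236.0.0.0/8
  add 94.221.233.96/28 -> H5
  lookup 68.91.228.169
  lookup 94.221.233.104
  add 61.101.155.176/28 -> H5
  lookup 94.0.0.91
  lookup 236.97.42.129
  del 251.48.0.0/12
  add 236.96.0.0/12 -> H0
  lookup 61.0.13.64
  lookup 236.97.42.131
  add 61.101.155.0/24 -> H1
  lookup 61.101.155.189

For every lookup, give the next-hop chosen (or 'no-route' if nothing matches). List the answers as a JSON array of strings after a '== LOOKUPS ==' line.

Process each operation:
  add 94.0.0.0/8 -> H0 at depth 8
  add 94.208.0.0/12 -> H5 at depth 12
  add 236.0.0.0/8 -> H3 at depth 8
  add 251.48.0.0/12 -> H2 at depth 12
  ? 94.208.6.58  path d0:-→d1:-→d2:-→d3:-→d4:-→d5:-→d6:-→d7:-→d8:H0→d9:-→d10:-→d11:-→d12:H5  best=H5
  - 94.208.0.0/12 clear@12
  add 61.0.0.0/8 -> H3 at depth 8
  add 94.221.233.96/28 -> H4 at depth 28
  add 94.221.0.0/16 -> H1 at depth 16
  add 236.96.0.0/15 -> H4 at depth 15
  add 236.97.42.128/28 -> H3 at depth 28
  add 61.100.0.0/15 -> H2 at depth 15
  ? 94.221.233.103  path d0:-→d1:-→d2:-→d3:-→d4:-→d5:-→d6:-→d7:-→d8:H0→d9:-→d10:-→d11:-→d12:-→d13:-→d14:-→d15:-→d16:H1→d17:-→d18:-→d19:-→d20:-→d21:-→d22:-→d23:-→d24:-→d25:-→d26:-→d27:-→d28:H4  best=H4
  ? 251.48.0.39  path d0:-→d1:-→d2:-→d3:-→d4:-→d5:-→d6:-→d7:-→d8:-→d9:-→d10:-→d11:-→d12:H2  best=H2
  ? 236.0.0.215  path d0:-→d1:-→d2:-→d3:-→d4:-→d5:-→d6:-→d7:-→d8:H3→d9:-  best=H3
  - 94.221.0.0/16 clear@16
  - 236.0.0.0/8 clear@8
  add 94.221.233.96/28 -> H5 at depth 28
  ? 68.91.228.169  path d0:-→d1:-→d2:-→d3:-  best=no-route
  ? 94.221.233.104  path d0:-→d1:-→d2:-→d3:-→d4:-→d5:-→d6:-→d7:-→d8:H0→d9:-→d10:-→d11:-→d12:-→d13:-→d14:-→d15:-→d16:-→d17:-→d18:-→d19:-→d20:-→d21:-→d22:-→d23:-→d24:-→d25:-→d26:-→d27:-→d28:H5  best=H5
  add 61.101.155.176/28 -> H5 at depth 28
  ? 94.0.0.91  path d0:-→d1:-→d2:-→d3:-→d4:-→d5:-→d6:-→d7:-→d8:H0  best=H0
  ? 236.97.42.129  path d0:-→d1:-→d2:-→d3:-→d4:-→d5:-→d6:-→d7:-→d8:-→d9:-→d10:-→d11:-→d12:-→d13:-→d14:-→d15:H4→d16:-→d17:-→d18:-→d19:-→d20:-→d21:-→d22:-→d23:-→d24:-→d25:-→d26:-→d27:-→d28:H3  best=H3
  - 251.48.0.0/12 clear@12
  add 236.96.0.0/12 -> H0 at depth 12
  ? 61.0.13.64  path d0:-→d1:-→d2:-→d3:-→d4:-→d5:-→d6:-→d7:-→d8:H3→d9:-  best=H3
  ? 236.97.42.131  path d0:-→d1:-→d2:-→d3:-→d4:-→d5:-→d6:-→d7:-→d8:-→d9:-→d10:-→d11:-→d12:H0→d13:-→d14:-→d15:H4→d16:-→d17:-→d18:-→d19:-→d20:-→d21:-→d22:-→d23:-→d24:-→d25:-→d26:-→d27:-→d28:H3  best=H3
  add 61.101.155.0/24 -> H1 at depth 24
  ? 61.101.155.189  path d0:-→d1:-→d2:-→d3:-→d4:-→d5:-→d6:-→d7:-→d8:H3→d9:-→d10:-→d11:-→d12:-→d13:-→d14:-→d15:H2→d16:-→d17:-→d18:-→d19:-→d20:-→d21:-→d22:-→d23:-→d24:H1→d25:-→d26:-→d27:-→d28:H5  best=H5

== LOOKUPS ==
["H5","H4","H2","H3","no-route","H5","H0","H3","H3","H3","H5"]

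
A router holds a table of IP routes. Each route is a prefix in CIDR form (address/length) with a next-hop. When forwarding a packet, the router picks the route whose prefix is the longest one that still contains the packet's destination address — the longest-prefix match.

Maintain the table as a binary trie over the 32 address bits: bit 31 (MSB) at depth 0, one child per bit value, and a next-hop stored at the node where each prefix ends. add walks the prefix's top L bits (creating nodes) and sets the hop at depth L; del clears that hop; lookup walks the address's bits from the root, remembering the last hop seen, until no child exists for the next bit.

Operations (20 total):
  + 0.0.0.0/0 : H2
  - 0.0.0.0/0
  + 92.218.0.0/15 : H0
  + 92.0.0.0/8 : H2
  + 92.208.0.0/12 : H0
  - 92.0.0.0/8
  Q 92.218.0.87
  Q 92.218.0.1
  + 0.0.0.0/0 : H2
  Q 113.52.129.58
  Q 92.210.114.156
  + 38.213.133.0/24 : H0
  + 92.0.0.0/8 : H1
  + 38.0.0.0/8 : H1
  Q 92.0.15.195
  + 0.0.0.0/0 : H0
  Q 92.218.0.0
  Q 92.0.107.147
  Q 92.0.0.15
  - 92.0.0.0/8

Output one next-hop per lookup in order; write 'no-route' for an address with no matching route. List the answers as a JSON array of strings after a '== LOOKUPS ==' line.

Process each operation:
  add 0.0.0.0/0 -> H2 at depth 0
  del 0.0.0.0/0 (clear depth 0)
  add 92.218.0.0/15 -> H0 at depth 15
  add 92.0.0.0/8 -> H2 at depth 8
  add 92.208.0.0/12 -> H0 at depth 12
  del 92.0.0.0/8 (clear depth 8)
  ? 92.218.0.87  path d0:-→d1:-→d2:-→d3:-→d4:-→d5:-→d6:-→d7:-→d8:-→d9:-→d10:-→d11:-→d12:H0→d13:-→d14:-→d15:H0  best=H0
  ? 92.218.0.1  path d0:-→d1:-→d2:-→d3:-→d4:-→d5:-→d6:-→d7:-→d8:-→d9:-→d10:-→d11:-→d12:H0→d13:-→d14:-→d15:H0  best=H0
  add 0.0.0.0/0 -> H2 at depth 0
  ? 113.52.129.58  path d0:H2→d1:-→d2:-  best=H2
  ? 92.210.114.156  path d0:H2→d1:-→d2:-→d3:-→d4:-→d5:-→d6:-→d7:-→d8:-→d9:-→d10:-→d11:-→d12:H0  best=H0
  add 38.213.133.0/24 -> H0 at depth 24
  add 92.0.0.0/8 -> H1 at depth 8
  add 38.0.0.0/8 -> H1 at depth 8
  ? 92.0.15.195  path d0:H2→d1:-→d2:-→d3:-→d4:-→d5:-→d6:-→d7:-→d8:H1  best=H1
  add 0.0.0.0/0 -> H0 at depth 0
  ? 92.218.0.0  path d0:H0→d1:-→d2:-→d3:-→d4:-→d5:-→d6:-→d7:-→d8:H1→d9:-→d10:-→d11:-→d12:H0→d13:-→d14:-→d15:H0  best=H0
  ? 92.0.107.147  path d0:H0→d1:-→d2:-→d3:-→d4:-→d5:-→d6:-→d7:-→d8:H1  best=H1
  ? 92.0.0.15  path d0:H0→d1:-→d2:-→d3:-→d4:-→d5:-→d6:-→d7:-→d8:H1  best=H1
  del 92.0.0.0/8 (clear depth 8)

== LOOKUPS ==
["H0","H0","H2","H0","H1","H0","H1","H1"]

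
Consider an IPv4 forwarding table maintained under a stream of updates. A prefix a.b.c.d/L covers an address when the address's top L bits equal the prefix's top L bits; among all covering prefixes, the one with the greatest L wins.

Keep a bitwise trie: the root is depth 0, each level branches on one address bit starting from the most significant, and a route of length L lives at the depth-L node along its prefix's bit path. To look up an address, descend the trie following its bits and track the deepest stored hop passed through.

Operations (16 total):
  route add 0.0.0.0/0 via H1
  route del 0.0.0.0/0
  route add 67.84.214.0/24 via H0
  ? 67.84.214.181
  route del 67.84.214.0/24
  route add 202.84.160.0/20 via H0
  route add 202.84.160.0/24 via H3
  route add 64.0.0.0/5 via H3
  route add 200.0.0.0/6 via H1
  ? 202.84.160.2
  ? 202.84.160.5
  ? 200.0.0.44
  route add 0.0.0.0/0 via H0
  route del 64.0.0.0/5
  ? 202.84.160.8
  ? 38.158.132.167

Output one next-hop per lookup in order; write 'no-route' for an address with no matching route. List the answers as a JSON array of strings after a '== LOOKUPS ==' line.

Trace:
  add 0.0.0.0/0 -> H1 at depth 0
  del 0.0.0.0/0 (clear depth 0)
  add 67.84.214.0/24 -> H0 at depth 24
  Q 67.84.214.181: descend 010000110101010011010110 ; hops seen [H0] ; pick H0
  del 67.84.214.0/24 (clear depth 24)
  add 202.84.160.0/20 -> H0 at depth 20
  add 202.84.160.0/24 -> H3 at depth 24
  add 64.0.0.0/5 -> H3 at depth 5
  add 200.0.0.0/6 -> H1 at depth 6
  Q 202.84.160.2: descend 110010100101010010100000 ; hops seen [H1,H0,H3] ; pick H3
  Q 202.84.160.5: descend 110010100101010010100000 ; hops seen [H1,H0,H3] ; pick H3
  Q 200.0.0.44: descend 110010 ; hops seen [H1] ; pick H1
  add 0.0.0.0/0 -> H0 at depth 0
  del 64.0.0.0/5 (clear depth 5)
  Q 202.84.160.8: descend 110010100101010010100000 ; hops seen [H0,H1,H0,H3] ; pick H3
  Q 38.158.132.167: descend 0 ; hops seen [H0] ; pick H0

== LOOKUPS ==
["H0","H3","H3","H1","H3","H0"]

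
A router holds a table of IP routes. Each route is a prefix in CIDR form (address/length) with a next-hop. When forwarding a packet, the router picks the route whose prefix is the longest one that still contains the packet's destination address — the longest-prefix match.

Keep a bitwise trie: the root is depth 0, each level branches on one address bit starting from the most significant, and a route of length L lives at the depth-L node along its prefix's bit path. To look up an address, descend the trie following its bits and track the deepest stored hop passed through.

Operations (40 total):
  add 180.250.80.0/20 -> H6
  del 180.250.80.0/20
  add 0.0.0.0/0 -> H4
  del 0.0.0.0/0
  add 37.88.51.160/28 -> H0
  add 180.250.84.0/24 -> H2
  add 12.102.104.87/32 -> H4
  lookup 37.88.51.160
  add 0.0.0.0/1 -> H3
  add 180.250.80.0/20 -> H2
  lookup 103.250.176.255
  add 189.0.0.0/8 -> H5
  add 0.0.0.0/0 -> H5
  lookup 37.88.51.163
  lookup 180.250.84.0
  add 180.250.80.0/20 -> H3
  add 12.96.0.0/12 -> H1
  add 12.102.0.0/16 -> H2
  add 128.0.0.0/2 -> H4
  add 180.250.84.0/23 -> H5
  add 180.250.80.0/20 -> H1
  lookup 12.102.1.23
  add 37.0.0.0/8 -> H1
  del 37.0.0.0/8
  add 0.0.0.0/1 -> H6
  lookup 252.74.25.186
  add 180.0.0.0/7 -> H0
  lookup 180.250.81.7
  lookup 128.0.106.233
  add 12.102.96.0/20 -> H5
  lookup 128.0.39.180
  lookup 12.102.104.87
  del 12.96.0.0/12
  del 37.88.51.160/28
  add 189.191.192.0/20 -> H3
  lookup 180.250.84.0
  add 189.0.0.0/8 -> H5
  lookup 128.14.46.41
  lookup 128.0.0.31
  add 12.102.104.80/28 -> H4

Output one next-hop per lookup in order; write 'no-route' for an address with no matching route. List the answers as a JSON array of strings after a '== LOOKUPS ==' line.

Apply in order:
  add 180.250.80.0/20 -> H6 at depth 20
  - 180.250.80.0/20 clear@20
  add 0.0.0.0/0 -> H4 at depth 0
  - 0.0.0.0/0 clear@0
  add 37.88.51.160/28 -> H0 at depth 28
  add 180.250.84.0/24 -> H2 at depth 24
  add 12.102.104.87/32 -> H4 at depth 32
  ? 37.88.51.160  path d0:-→d1:-→d2:-→d3:-→d4:-→d5:-→d6:-→d7:-→d8:-→d9:-→d10:-→d11:-→d12:-→d13:-→d14:-→d15:-→d16:-→d17:-→d18:-→d19:-→d20:-→d21:-→d22:-→d23:-→d24:-→d25:-→d26:-→d27:-→d28:H0  best=H0
  add 0.0.0.0/1 -> H3 at depth 1
  add 180.250.80.0/20 -> H2 at depth 20
  ? 103.250.176.255  path d0:-→d1:H3  best=H3
  add 189.0.0.0/8 -> H5 at depth 8
  add 0.0.0.0/0 -> H5 at depth 0
  ? 37.88.51.163  path d0:H5→d1:H3→d2:-→d3:-→d4:-→d5:-→d6:-→d7:-→d8:-→d9:-→d10:-→d11:-→d12:-→d13:-→d14:-→d15:-→d16:-→d17:-→d18:-→d19:-→d20:-→d21:-→d22:-→d23:-→d24:-→d25:-→d26:-→d27:-→d28:H0  best=H0
  ? 180.250.84.0  path d0:H5→d1:-→d2:-→d3:-→d4:-→d5:-→d6:-→d7:-→d8:-→d9:-→d10:-→d11:-→d12:-→d13:-→d14:-→d15:-→d16:-→d17:-→d18:-→d19:-→d20:H2→d21:-→d22:-→d23:-→d24:H2  best=H2
  add 180.250.80.0/20 -> H3 at depth 20
  add 12.96.0.0/12 -> H1 at depth 12
  add 12.102.0.0/16 -> H2 at depth 16
  add 128.0.0.0/2 -> H4 at depth 2
  add 180.250.84.0/23 -> H5 at depth 23
  add 180.250.80.0/20 -> H1 at depth 20
  ? 12.102.1.23  path d0:H5→d1:H3→d2:-→d3:-→d4:-→d5:-→d6:-→d7:-→d8:-→d9:-→d10:-→d11:-→d12:H1→d13:-→d14:-→d15:-→d16:H2→d17:-  best=H2
  add 37.0.0.0/8 -> H1 at depth 8
  - 37.0.0.0/8 clear@8
  add 0.0.0.0/1 -> H6 at depth 1
  ? 252.74.25.186  path d0:H5→d1:-  best=H5
  add 180.0.0.0/7 -> H0 at depth 7
  ? 180.250.81.7  path d0:H5→d1:-→d2:H4→d3:-→d4:-→d5:-→d6:-→d7:H0→d8:-→d9:-→d10:-→d11:-→d12:-→d13:-→d14:-→d15:-→d16:-→d17:-→d18:-→d19:-→d20:H1→d21:-  best=H1
  ? 128.0.106.233  path d0:H5→d1:-→d2:H4  best=H4
  add 12.102.96.0/20 -> H5 at depth 20
  ? 128.0.39.180  path d0:H5→d1:-→d2:H4  best=H4
  ? 12.102.104.87  path d0:H5→d1:H6→d2:-→d3:-→d4:-→d5:-→d6:-→d7:-→d8:-→d9:-→d10:-→d11:-→d12:H1→d13:-→d14:-→d15:-→d16:H2→d17:-→d18:-→d19:-→d20:H5→d21:-→d22:-→d23:-→d24:-→d25:-→d26:-→d27:-→d28:-→d29:-→d30:-→d31:-→d32:H4  best=H4
  - 12.96.0.0/12 clear@12
  - 37.88.51.160/28 clear@28
  add 189.191.192.0/20 -> H3 at depth 20
  ? 180.250.84.0  path d0:H5→d1:-→d2:H4→d3:-→d4:-→d5:-→d6:-→d7:H0→d8:-→d9:-→d10:-→d11:-→d12:-→d13:-→d14:-→d15:-→d16:-→d17:-→d18:-→d19:-→d20:H1→d21:-→d22:-→d23:H5→d24:H2  best=H2
  add 189.0.0.0/8 -> H5 at depth 8
  ? 128.14.46.41  path d0:H5→d1:-→d2:H4  best=H4
  ? 128.0.0.31  path d0:H5→d1:-→d2:H4  best=H4
  add 12.102.104.80/28 -> H4 at depth 28

== LOOKUPS ==
["H0","H3","H0","H2","H2","H5","H1","H4","H4","H4","H2","H4","H4"]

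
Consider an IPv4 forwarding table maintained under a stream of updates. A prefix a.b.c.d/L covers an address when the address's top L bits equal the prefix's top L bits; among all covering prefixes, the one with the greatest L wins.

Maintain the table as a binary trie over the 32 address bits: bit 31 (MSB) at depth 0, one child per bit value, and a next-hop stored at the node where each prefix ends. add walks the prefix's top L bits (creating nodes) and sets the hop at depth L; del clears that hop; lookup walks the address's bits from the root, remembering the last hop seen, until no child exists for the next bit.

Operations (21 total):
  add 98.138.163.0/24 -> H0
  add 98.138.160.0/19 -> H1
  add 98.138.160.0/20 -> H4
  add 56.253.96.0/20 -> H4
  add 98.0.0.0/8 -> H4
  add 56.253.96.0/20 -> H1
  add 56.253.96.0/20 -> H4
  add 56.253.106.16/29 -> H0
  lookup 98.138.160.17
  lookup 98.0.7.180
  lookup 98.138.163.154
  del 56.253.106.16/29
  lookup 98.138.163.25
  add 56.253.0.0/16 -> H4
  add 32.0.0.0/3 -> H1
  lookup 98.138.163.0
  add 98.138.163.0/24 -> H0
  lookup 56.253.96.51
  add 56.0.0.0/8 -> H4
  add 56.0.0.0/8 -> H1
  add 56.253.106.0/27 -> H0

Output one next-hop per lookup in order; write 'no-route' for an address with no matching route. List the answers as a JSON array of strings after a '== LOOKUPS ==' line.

Apply in order:
  + 98.138.163.0/24 (H0) depth=24
  + 98.138.160.0/19 (H1) depth=19
  + 98.138.160.0/20 (H4) depth=20
  + 56.253.96.0/20 (H4) depth=20
  + 98.0.0.0/8 (H4) depth=8
  + 56.253.96.0/20 (H1) depth=20
  + 56.253.96.0/20 (H4) depth=20
  + 56.253.106.16/29 (H0) depth=29
  ? 98.138.160.17  path d0:-→d1:-→d2:-→d3:-→d4:-→d5:-→d6:-→d7:-→d8:H4→d9:-→d10:-→d11:-→d12:-→d13:-→d14:-→d15:-→d16:-→d17:-→d18:-→d19:H1→d20:H4→d21:-→d22:-  best=H4
  ? 98.0.7.180  path d0:-→d1:-→d2:-→d3:-→d4:-→d5:-→d6:-→d7:-→d8:H4  best=H4
  ? 98.138.163.154  path d0:-→d1:-→d2:-→d3:-→d4:-→d5:-→d6:-→d7:-→d8:H4→d9:-→d10:-→d11:-→d12:-→d13:-→d14:-→d15:-→d16:-→d17:-→d18:-→d19:H1→d20:H4→d21:-→d22:-→d23:-→d24:H0  best=H0
  del 56.253.106.16/29 (clear depth 29)
  ? 98.138.163.25  path d0:-→d1:-→d2:-→d3:-→d4:-→d5:-→d6:-→d7:-→d8:H4→d9:-→d10:-→d11:-→d12:-→d13:-→d14:-→d15:-→d16:-→d17:-→d18:-→d19:H1→d20:H4→d21:-→d22:-→d23:-→d24:H0  best=H0
  + 56.253.0.0/16 (H4) depth=16
  + 32.0.0.0/3 (H1) depth=3
  ? 98.138.163.0  path d0:-→d1:-→d2:-→d3:-→d4:-→d5:-→d6:-→d7:-→d8:H4→d9:-→d10:-→d11:-→d12:-→d13:-→d14:-→d15:-→d16:-→d17:-→d18:-→d19:H1→d20:H4→d21:-→d22:-→d23:-→d24:H0  best=H0
  + 98.138.163.0/24 (H0) depth=24
  ? 56.253.96.51  path d0:-→d1:-→d2:-→d3:H1→d4:-→d5:-→d6:-→d7:-→d8:-→d9:-→d10:-→d11:-→d12:-→d13:-→d14:-→d15:-→d16:H4→d17:-→d18:-→d19:-→d20:H4  best=H4
  + 56.0.0.0/8 (H4) depth=8
  + 56.0.0.0/8 (H1) depth=8
  + 56.253.106.0/27 (H0) depth=27

== LOOKUPS ==
["H4","H4","H0","H0","H0","H4"]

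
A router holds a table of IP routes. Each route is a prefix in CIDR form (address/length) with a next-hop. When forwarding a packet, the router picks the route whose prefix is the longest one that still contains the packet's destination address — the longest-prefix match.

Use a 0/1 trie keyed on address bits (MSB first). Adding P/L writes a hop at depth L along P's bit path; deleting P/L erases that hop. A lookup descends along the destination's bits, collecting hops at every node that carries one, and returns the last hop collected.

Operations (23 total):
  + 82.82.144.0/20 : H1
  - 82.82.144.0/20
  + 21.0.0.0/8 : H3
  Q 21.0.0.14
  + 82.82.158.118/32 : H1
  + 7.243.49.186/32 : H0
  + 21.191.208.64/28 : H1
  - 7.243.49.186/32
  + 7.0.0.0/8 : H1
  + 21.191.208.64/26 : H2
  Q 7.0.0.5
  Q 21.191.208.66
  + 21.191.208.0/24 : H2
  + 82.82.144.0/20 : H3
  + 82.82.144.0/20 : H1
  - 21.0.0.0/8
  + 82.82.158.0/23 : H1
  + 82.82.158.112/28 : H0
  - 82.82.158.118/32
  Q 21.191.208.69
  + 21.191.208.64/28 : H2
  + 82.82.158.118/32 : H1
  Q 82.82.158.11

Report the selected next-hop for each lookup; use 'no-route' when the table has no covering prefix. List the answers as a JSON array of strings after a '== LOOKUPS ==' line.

Process each operation:
  + 82.82.144.0/20 (H1) depth=20
  - 82.82.144.0/20 clear@20
  + 21.0.0.0/8 (H3) depth=8
  Q 21.0.0.14: descend 00010101 ; hops seen [H3] ; pick H3
  + 82.82.158.118/32 (H1) depth=32
  + 7.243.49.186/32 (H0) depth=32
  + 21.191.208.64/28 (H1) depth=28
  - 7.243.49.186/32 clear@32
  + 7.0.0.0/8 (H1) depth=8
  + 21.191.208.64/26 (H2) depth=26
  Q 7.0.0.5: descend 00000111 ; hops seen [H1] ; pick H1
  Q 21.191.208.66: descend 0001010110111111110100000100 ; hops seen [H3,H2,H1] ; pick H1
  + 21.191.208.0/24 (H2) depth=24
  + 82.82.144.0/20 (H3) depth=20
  + 82.82.144.0/20 (H1) depth=20
  - 21.0.0.0/8 clear@8
  + 82.82.158.0/23 (H1) depth=23
  + 82.82.158.112/28 (H0) depth=28
  - 82.82.158.118/32 clear@32
  Q 21.191.208.69: descend 0001010110111111110100000100 ; hops seen [H2,H2,H1] ; pick H1
  + 21.191.208.64/28 (H2) depth=28
  + 82.82.158.118/32 (H1) depth=32
  Q 82.82.158.11: descend 0101001001010010100111100 ; hops seen [H1,H1] ; pick H1

== LOOKUPS ==
["H3","H1","H1","H1","H1"]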